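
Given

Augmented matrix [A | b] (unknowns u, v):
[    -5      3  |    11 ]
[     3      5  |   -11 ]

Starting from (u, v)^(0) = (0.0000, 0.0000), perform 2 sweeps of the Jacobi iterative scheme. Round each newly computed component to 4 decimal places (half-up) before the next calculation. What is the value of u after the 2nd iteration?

-3.5200

Iteration 1:
  u = (11 - (3)·0.0000) / (-5) = -2.2000
  v = (-11 - (3)·0.0000) / (5) = -2.2000
Iteration 2:
  u = (11 - (3)·-2.2000) / (-5) = -3.5200
  v = (-11 - (3)·-2.2000) / (5) = -0.8800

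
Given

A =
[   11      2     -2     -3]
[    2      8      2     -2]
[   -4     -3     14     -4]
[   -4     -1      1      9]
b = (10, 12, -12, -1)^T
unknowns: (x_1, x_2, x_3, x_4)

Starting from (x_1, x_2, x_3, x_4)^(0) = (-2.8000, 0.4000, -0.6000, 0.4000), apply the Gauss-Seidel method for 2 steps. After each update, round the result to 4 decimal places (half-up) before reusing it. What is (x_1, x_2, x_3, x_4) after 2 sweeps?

(0.7204, 1.4761, -0.2061, 0.3960)

Iteration 1:
  x_1 = (10 - (2)·0.4000 - (-2)·-0.6000 - (-3)·0.4000) / (11) = 0.8364
  x_2 = (12 - (2)·0.8364 - (2)·-0.6000 - (-2)·0.4000) / (8) = 1.5409
  x_3 = (-12 - (-4)·0.8364 - (-3)·1.5409 - (-4)·0.4000) / (14) = -0.1737
  x_4 = (-1 - (-4)·0.8364 - (-1)·1.5409 - (1)·-0.1737) / (9) = 0.4511
Iteration 2:
  x_1 = (10 - (2)·1.5409 - (-2)·-0.1737 - (-3)·0.4511) / (11) = 0.7204
  x_2 = (12 - (2)·0.7204 - (2)·-0.1737 - (-2)·0.4511) / (8) = 1.4761
  x_3 = (-12 - (-4)·0.7204 - (-3)·1.4761 - (-4)·0.4511) / (14) = -0.2061
  x_4 = (-1 - (-4)·0.7204 - (-1)·1.4761 - (1)·-0.2061) / (9) = 0.3960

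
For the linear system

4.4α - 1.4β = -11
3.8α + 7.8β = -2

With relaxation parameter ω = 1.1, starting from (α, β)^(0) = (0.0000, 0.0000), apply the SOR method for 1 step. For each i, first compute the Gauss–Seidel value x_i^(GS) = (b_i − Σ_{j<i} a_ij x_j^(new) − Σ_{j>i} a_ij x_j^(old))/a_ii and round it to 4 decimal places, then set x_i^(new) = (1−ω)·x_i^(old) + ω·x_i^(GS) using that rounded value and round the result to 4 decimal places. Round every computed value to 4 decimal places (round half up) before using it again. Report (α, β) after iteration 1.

(-2.7500, 1.1916)

Iteration 1:
  α: GS value = (-11 - (-1.4)·0.0000) / (4.4) = -2.5000;  α ← (1−ω)·0.0000 + ω·-2.5000 = -2.7500
  β: GS value = (-2 - (3.8)·-2.7500) / (7.8) = 1.0833;  β ← (1−ω)·0.0000 + ω·1.0833 = 1.1916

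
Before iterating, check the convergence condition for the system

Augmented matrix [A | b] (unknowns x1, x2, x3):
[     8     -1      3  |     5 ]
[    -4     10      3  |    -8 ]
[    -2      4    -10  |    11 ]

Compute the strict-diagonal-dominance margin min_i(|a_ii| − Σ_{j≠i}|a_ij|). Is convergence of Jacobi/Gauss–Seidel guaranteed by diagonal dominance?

3

row 1: |8| − (1+3) = 4
row 2: |10| − (4+3) = 3
row 3: |-10| − (2+4) = 4
minimum over rows = 3 → strictly diagonally dominant (convergence guaranteed)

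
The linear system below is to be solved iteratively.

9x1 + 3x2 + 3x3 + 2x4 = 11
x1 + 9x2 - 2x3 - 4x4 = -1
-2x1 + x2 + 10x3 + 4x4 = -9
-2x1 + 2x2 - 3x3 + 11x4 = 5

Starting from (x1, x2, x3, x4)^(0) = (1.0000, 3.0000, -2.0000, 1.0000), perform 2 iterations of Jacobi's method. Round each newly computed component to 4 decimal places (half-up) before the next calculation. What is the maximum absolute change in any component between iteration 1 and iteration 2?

1.1973

Iteration 1:
  x1 = (11 - (3)·3.0000 - (3)·-2.0000 - (2)·1.0000) / (9) = 0.6667
  x2 = (-1 - (1)·1.0000 - (-2)·-2.0000 - (-4)·1.0000) / (9) = -0.2222
  x3 = (-9 - (-2)·1.0000 - (1)·3.0000 - (4)·1.0000) / (10) = -1.4000
  x4 = (5 - (-2)·1.0000 - (2)·3.0000 - (-3)·-2.0000) / (11) = -0.4545
Iteration 2:
  x1 = (11 - (3)·-0.2222 - (3)·-1.4000 - (2)·-0.4545) / (9) = 1.8640
  x2 = (-1 - (1)·0.6667 - (-2)·-1.4000 - (-4)·-0.4545) / (9) = -0.6983
  x3 = (-9 - (-2)·0.6667 - (1)·-0.2222 - (4)·-0.4545) / (10) = -0.5626
  x4 = (5 - (-2)·0.6667 - (2)·-0.2222 - (-3)·-1.4000) / (11) = 0.2343
Change: (1.1973, -0.4761, 0.8374, 0.6888) → max |·| = 1.1973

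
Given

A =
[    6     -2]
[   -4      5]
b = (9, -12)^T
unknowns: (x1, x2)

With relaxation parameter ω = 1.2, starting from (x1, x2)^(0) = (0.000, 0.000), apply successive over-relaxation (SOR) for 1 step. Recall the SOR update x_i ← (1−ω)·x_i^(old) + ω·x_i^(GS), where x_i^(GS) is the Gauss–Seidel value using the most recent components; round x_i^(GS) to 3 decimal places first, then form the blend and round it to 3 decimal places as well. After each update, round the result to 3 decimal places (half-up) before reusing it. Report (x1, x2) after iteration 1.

(1.800, -1.152)

Iteration 1:
  x1: GS value = (9 - (-2)·0.000) / (6) = 1.500;  x1 ← (1−ω)·0.000 + ω·1.500 = 1.800
  x2: GS value = (-12 - (-4)·1.800) / (5) = -0.960;  x2 ← (1−ω)·0.000 + ω·-0.960 = -1.152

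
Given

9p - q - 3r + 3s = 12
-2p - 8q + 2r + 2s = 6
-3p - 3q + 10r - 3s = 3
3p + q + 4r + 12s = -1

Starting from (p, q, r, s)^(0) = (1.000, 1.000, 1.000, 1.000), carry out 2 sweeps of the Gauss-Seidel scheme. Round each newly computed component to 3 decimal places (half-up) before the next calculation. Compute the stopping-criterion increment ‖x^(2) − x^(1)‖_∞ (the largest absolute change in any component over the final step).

0.566

Iteration 1:
  p = (12 - (-1)·1.000 - (-3)·1.000 - (3)·1.000) / (9) = 1.444
  q = (6 - (-2)·1.444 - (2)·1.000 - (2)·1.000) / (-8) = -0.611
  r = (3 - (-3)·1.444 - (-3)·-0.611 - (-3)·1.000) / (10) = 0.850
  s = (-1 - (3)·1.444 - (1)·-0.611 - (4)·0.850) / (12) = -0.677
Iteration 2:
  p = (12 - (-1)·-0.611 - (-3)·0.850 - (3)·-0.677) / (9) = 1.774
  q = (6 - (-2)·1.774 - (2)·0.850 - (2)·-0.677) / (-8) = -1.150
  r = (3 - (-3)·1.774 - (-3)·-1.150 - (-3)·-0.677) / (10) = 0.284
  s = (-1 - (3)·1.774 - (1)·-1.150 - (4)·0.284) / (12) = -0.526
Change: (0.330, -0.539, -0.566, 0.151) → max |·| = 0.566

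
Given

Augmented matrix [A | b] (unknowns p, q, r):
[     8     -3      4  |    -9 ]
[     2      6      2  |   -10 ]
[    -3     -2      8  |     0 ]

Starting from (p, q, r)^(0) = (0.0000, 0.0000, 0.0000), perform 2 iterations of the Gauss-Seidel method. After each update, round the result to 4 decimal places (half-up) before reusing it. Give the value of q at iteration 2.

-1.0061

Iteration 1:
  p = (-9 - (-3)·0.0000 - (4)·0.0000) / (8) = -1.1250
  q = (-10 - (2)·-1.1250 - (2)·0.0000) / (6) = -1.2917
  r = (0 - (-3)·-1.1250 - (-2)·-1.2917) / (8) = -0.7448
Iteration 2:
  p = (-9 - (-3)·-1.2917 - (4)·-0.7448) / (8) = -1.2370
  q = (-10 - (2)·-1.2370 - (2)·-0.7448) / (6) = -1.0061
  r = (0 - (-3)·-1.2370 - (-2)·-1.0061) / (8) = -0.7154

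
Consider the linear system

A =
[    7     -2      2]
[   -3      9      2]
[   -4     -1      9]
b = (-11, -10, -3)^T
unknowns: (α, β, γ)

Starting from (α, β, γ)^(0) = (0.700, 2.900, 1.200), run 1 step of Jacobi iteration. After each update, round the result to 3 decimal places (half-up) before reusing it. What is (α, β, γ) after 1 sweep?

Iteration 1:
  α = (-11 - (-2)·2.900 - (2)·1.200) / (7) = -1.086
  β = (-10 - (-3)·0.700 - (2)·1.200) / (9) = -1.144
  γ = (-3 - (-4)·0.700 - (-1)·2.900) / (9) = 0.300

(-1.086, -1.144, 0.300)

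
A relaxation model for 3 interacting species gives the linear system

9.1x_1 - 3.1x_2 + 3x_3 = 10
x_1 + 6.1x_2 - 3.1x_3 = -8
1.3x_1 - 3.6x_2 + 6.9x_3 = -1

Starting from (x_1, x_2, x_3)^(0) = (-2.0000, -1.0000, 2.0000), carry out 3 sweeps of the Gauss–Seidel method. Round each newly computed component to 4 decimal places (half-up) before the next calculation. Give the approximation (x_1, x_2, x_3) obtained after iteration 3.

Iteration 1:
  x_1 = (10 - (-3.1)·-1.0000 - (3)·2.0000) / (9.1) = 0.0989
  x_2 = (-8 - (1)·0.0989 - (-3.1)·2.0000) / (6.1) = -0.3113
  x_3 = (-1 - (1.3)·0.0989 - (-3.6)·-0.3113) / (6.9) = -0.3260
Iteration 2:
  x_1 = (10 - (-3.1)·-0.3113 - (3)·-0.3260) / (9.1) = 1.1003
  x_2 = (-8 - (1)·1.1003 - (-3.1)·-0.3260) / (6.1) = -1.6575
  x_3 = (-1 - (1.3)·1.1003 - (-3.6)·-1.6575) / (6.9) = -1.2170
Iteration 3:
  x_1 = (10 - (-3.1)·-1.6575 - (3)·-1.2170) / (9.1) = 0.9355
  x_2 = (-8 - (1)·0.9355 - (-3.1)·-1.2170) / (6.1) = -2.0833
  x_3 = (-1 - (1.3)·0.9355 - (-3.6)·-2.0833) / (6.9) = -1.4081

(0.9355, -2.0833, -1.4081)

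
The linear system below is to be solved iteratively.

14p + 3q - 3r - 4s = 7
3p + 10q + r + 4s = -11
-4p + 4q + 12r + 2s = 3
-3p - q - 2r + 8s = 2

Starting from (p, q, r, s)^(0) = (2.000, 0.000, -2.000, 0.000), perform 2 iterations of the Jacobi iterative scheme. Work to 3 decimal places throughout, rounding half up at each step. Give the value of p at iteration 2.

1.161

Iteration 1:
  p = (7 - (3)·0.000 - (-3)·-2.000 - (-4)·0.000) / (14) = 0.071
  q = (-11 - (3)·2.000 - (1)·-2.000 - (4)·0.000) / (10) = -1.500
  r = (3 - (-4)·2.000 - (4)·0.000 - (2)·0.000) / (12) = 0.917
  s = (2 - (-3)·2.000 - (-1)·0.000 - (-2)·-2.000) / (8) = 0.500
Iteration 2:
  p = (7 - (3)·-1.500 - (-3)·0.917 - (-4)·0.500) / (14) = 1.161
  q = (-11 - (3)·0.071 - (1)·0.917 - (4)·0.500) / (10) = -1.413
  r = (3 - (-4)·0.071 - (4)·-1.500 - (2)·0.500) / (12) = 0.690
  s = (2 - (-3)·0.071 - (-1)·-1.500 - (-2)·0.917) / (8) = 0.318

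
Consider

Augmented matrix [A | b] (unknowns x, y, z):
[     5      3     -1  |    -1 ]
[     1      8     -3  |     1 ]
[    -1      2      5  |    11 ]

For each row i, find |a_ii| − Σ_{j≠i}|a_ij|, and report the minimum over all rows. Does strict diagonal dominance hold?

row 1: |5| − (3+1) = 1
row 2: |8| − (1+3) = 4
row 3: |5| − (1+2) = 2
minimum over rows = 1 → strictly diagonally dominant (convergence guaranteed)

1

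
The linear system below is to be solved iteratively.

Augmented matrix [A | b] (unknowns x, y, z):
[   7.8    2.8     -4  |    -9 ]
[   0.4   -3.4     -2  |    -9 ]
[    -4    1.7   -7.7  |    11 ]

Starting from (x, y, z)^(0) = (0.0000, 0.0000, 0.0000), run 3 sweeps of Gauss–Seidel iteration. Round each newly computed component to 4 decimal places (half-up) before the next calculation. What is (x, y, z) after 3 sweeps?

Iteration 1:
  x = (-9 - (2.8)·0.0000 - (-4)·0.0000) / (7.8) = -1.1538
  y = (-9 - (0.4)·-1.1538 - (-2)·0.0000) / (-3.4) = 2.5113
  z = (11 - (-4)·-1.1538 - (1.7)·2.5113) / (-7.7) = -0.2748
Iteration 2:
  x = (-9 - (2.8)·2.5113 - (-4)·-0.2748) / (7.8) = -2.1963
  y = (-9 - (0.4)·-2.1963 - (-2)·-0.2748) / (-3.4) = 2.5503
  z = (11 - (-4)·-2.1963 - (1.7)·2.5503) / (-7.7) = 0.2754
Iteration 3:
  x = (-9 - (2.8)·2.5503 - (-4)·0.2754) / (7.8) = -1.9281
  y = (-9 - (0.4)·-1.9281 - (-2)·0.2754) / (-3.4) = 2.2582
  z = (11 - (-4)·-1.9281 - (1.7)·2.2582) / (-7.7) = 0.0716

(-1.9281, 2.2582, 0.0716)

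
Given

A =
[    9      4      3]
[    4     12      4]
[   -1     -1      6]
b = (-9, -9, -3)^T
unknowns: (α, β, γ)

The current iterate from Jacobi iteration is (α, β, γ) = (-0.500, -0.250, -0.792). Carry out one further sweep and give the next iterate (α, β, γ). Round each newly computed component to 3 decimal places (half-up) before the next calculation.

(-0.625, -0.319, -0.625)

One sweep:
  α = (-9 - (4)·-0.250 - (3)·-0.792) / (9) = -0.625
  β = (-9 - (4)·-0.500 - (4)·-0.792) / (12) = -0.319
  γ = (-3 - (-1)·-0.500 - (-1)·-0.250) / (6) = -0.625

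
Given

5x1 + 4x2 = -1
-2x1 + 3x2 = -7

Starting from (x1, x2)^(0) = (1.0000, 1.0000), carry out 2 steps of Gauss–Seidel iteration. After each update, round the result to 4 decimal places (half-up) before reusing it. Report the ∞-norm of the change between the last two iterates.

Iteration 1:
  x1 = (-1 - (4)·1.0000) / (5) = -1.0000
  x2 = (-7 - (-2)·-1.0000) / (3) = -3.0000
Iteration 2:
  x1 = (-1 - (4)·-3.0000) / (5) = 2.2000
  x2 = (-7 - (-2)·2.2000) / (3) = -0.8667
Change: (3.2000, 2.1333) → max |·| = 3.2000

3.2000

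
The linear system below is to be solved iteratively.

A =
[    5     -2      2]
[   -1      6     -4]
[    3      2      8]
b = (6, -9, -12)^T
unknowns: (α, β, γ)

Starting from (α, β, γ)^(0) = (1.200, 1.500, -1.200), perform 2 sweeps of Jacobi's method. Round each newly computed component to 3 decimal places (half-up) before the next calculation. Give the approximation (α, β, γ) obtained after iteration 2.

(1.290, -2.670, -1.830)

Iteration 1:
  α = (6 - (-2)·1.500 - (2)·-1.200) / (5) = 2.280
  β = (-9 - (-1)·1.200 - (-4)·-1.200) / (6) = -2.100
  γ = (-12 - (3)·1.200 - (2)·1.500) / (8) = -2.325
Iteration 2:
  α = (6 - (-2)·-2.100 - (2)·-2.325) / (5) = 1.290
  β = (-9 - (-1)·2.280 - (-4)·-2.325) / (6) = -2.670
  γ = (-12 - (3)·2.280 - (2)·-2.100) / (8) = -1.830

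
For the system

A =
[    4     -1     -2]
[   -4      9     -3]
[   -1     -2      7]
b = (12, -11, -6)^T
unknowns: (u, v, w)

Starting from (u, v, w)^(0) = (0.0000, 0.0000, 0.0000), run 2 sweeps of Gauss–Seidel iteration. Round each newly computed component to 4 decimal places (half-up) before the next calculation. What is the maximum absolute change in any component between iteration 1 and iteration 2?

0.2081

Iteration 1:
  u = (12 - (-1)·0.0000 - (-2)·0.0000) / (4) = 3.0000
  v = (-11 - (-4)·3.0000 - (-3)·0.0000) / (9) = 0.1111
  w = (-6 - (-1)·3.0000 - (-2)·0.1111) / (7) = -0.3968
Iteration 2:
  u = (12 - (-1)·0.1111 - (-2)·-0.3968) / (4) = 2.8294
  v = (-11 - (-4)·2.8294 - (-3)·-0.3968) / (9) = -0.0970
  w = (-6 - (-1)·2.8294 - (-2)·-0.0970) / (7) = -0.4807
Change: (-0.1706, -0.2081, -0.0839) → max |·| = 0.2081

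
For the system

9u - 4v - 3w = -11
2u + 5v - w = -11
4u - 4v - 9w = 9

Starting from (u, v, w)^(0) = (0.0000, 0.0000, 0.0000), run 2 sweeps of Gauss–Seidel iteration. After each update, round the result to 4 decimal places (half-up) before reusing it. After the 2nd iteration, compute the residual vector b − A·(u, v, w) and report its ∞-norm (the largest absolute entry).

0.6901

Iteration 1:
  u = (-11 - (-4)·0.0000 - (-3)·0.0000) / (9) = -1.2222
  v = (-11 - (2)·-1.2222 - (-1)·0.0000) / (5) = -1.7111
  w = (9 - (4)·-1.2222 - (-4)·-1.7111) / (-9) = -0.7827
Iteration 2:
  u = (-11 - (-4)·-1.7111 - (-3)·-0.7827) / (9) = -2.2436
  v = (-11 - (2)·-2.2436 - (-1)·-0.7827) / (5) = -1.4591
  w = (9 - (4)·-2.2436 - (-4)·-1.4591) / (-9) = -1.3487
Residual b − A·x = (-0.6901, -0.5660, -0.0003); ∞-norm = 0.6901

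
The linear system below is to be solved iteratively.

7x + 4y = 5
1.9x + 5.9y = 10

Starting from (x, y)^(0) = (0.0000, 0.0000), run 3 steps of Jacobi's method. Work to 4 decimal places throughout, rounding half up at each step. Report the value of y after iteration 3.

1.7768

Iteration 1:
  x = (5 - (4)·0.0000) / (7) = 0.7143
  y = (10 - (1.9)·0.0000) / (5.9) = 1.6949
Iteration 2:
  x = (5 - (4)·1.6949) / (7) = -0.2542
  y = (10 - (1.9)·0.7143) / (5.9) = 1.4649
Iteration 3:
  x = (5 - (4)·1.4649) / (7) = -0.1228
  y = (10 - (1.9)·-0.2542) / (5.9) = 1.7768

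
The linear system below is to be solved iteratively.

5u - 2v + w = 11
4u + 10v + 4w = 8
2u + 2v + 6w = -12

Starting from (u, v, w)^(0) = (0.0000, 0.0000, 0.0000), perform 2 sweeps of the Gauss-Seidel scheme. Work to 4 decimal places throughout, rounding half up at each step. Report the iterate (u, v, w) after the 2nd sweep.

Iteration 1:
  u = (11 - (-2)·0.0000 - (1)·0.0000) / (5) = 2.2000
  v = (8 - (4)·2.2000 - (4)·0.0000) / (10) = -0.0800
  w = (-12 - (2)·2.2000 - (2)·-0.0800) / (6) = -2.7067
Iteration 2:
  u = (11 - (-2)·-0.0800 - (1)·-2.7067) / (5) = 2.7093
  v = (8 - (4)·2.7093 - (4)·-2.7067) / (10) = 0.7990
  w = (-12 - (2)·2.7093 - (2)·0.7990) / (6) = -3.1694

(2.7093, 0.7990, -3.1694)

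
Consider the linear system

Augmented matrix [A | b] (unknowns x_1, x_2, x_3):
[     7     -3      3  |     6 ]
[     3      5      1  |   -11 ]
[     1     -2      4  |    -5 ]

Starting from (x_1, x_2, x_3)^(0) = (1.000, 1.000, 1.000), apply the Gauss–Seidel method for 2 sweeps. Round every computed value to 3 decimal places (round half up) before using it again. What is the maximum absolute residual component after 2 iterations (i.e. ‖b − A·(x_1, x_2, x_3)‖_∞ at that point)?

1.177

Iteration 1:
  x_1 = (6 - (-3)·1.000 - (3)·1.000) / (7) = 0.857
  x_2 = (-11 - (3)·0.857 - (1)·1.000) / (5) = -2.914
  x_3 = (-5 - (1)·0.857 - (-2)·-2.914) / (4) = -2.921
Iteration 2:
  x_1 = (6 - (-3)·-2.914 - (3)·-2.921) / (7) = 0.860
  x_2 = (-11 - (3)·0.860 - (1)·-2.921) / (5) = -2.132
  x_3 = (-5 - (1)·0.860 - (-2)·-2.132) / (4) = -2.531
Residual b − A·x = (1.177, -0.389, 0.000); ∞-norm = 1.177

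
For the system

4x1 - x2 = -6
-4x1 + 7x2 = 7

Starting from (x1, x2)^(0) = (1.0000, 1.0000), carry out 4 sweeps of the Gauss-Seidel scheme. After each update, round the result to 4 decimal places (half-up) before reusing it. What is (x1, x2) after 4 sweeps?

(-1.4577, 0.1670)

Iteration 1:
  x1 = (-6 - (-1)·1.0000) / (4) = -1.2500
  x2 = (7 - (-4)·-1.2500) / (7) = 0.2857
Iteration 2:
  x1 = (-6 - (-1)·0.2857) / (4) = -1.4286
  x2 = (7 - (-4)·-1.4286) / (7) = 0.1837
Iteration 3:
  x1 = (-6 - (-1)·0.1837) / (4) = -1.4541
  x2 = (7 - (-4)·-1.4541) / (7) = 0.1691
Iteration 4:
  x1 = (-6 - (-1)·0.1691) / (4) = -1.4577
  x2 = (7 - (-4)·-1.4577) / (7) = 0.1670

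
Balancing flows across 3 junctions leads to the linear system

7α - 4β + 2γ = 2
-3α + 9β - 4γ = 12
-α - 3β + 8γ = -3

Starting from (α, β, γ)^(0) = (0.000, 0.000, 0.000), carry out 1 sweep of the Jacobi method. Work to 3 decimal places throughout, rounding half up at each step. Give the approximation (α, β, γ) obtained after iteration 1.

Iteration 1:
  α = (2 - (-4)·0.000 - (2)·0.000) / (7) = 0.286
  β = (12 - (-3)·0.000 - (-4)·0.000) / (9) = 1.333
  γ = (-3 - (-1)·0.000 - (-3)·0.000) / (8) = -0.375

(0.286, 1.333, -0.375)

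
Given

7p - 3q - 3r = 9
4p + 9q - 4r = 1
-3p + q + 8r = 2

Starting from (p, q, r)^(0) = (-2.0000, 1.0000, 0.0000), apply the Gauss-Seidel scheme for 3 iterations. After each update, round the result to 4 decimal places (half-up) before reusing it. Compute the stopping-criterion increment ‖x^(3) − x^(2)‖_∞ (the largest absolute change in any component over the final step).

Iteration 1:
  p = (9 - (-3)·1.0000 - (-3)·0.0000) / (7) = 1.7143
  q = (1 - (4)·1.7143 - (-4)·0.0000) / (9) = -0.6508
  r = (2 - (-3)·1.7143 - (1)·-0.6508) / (8) = 0.9742
Iteration 2:
  p = (9 - (-3)·-0.6508 - (-3)·0.9742) / (7) = 1.4243
  q = (1 - (4)·1.4243 - (-4)·0.9742) / (9) = -0.0889
  r = (2 - (-3)·1.4243 - (1)·-0.0889) / (8) = 0.7952
Iteration 3:
  p = (9 - (-3)·-0.0889 - (-3)·0.7952) / (7) = 1.5884
  q = (1 - (4)·1.5884 - (-4)·0.7952) / (9) = -0.2414
  r = (2 - (-3)·1.5884 - (1)·-0.2414) / (8) = 0.8758
Change: (0.1641, -0.1525, 0.0806) → max |·| = 0.1641

0.1641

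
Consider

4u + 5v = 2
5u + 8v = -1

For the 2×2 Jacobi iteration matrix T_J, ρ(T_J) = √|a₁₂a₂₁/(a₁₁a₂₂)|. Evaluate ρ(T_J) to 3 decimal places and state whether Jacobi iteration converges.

0.884

a₁₂a₂₁/(a₁₁a₂₂) = (5)·(5) / ((4)·(8)) = 0.781250
ρ = √|0.781250| = √0.781250 = 0.884
ρ < 1, so Jacobi converges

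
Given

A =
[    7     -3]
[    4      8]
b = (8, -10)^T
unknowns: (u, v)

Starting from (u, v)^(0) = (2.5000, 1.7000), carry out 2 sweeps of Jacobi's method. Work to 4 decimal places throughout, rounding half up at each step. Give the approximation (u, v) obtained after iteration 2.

Iteration 1:
  u = (8 - (-3)·1.7000) / (7) = 1.8714
  v = (-10 - (4)·2.5000) / (8) = -2.5000
Iteration 2:
  u = (8 - (-3)·-2.5000) / (7) = 0.0714
  v = (-10 - (4)·1.8714) / (8) = -2.1857

(0.0714, -2.1857)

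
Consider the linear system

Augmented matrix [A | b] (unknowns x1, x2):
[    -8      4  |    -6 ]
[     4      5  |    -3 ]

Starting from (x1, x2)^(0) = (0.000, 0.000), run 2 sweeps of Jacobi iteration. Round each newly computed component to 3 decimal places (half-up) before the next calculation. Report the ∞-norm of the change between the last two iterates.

Iteration 1:
  x1 = (-6 - (4)·0.000) / (-8) = 0.750
  x2 = (-3 - (4)·0.000) / (5) = -0.600
Iteration 2:
  x1 = (-6 - (4)·-0.600) / (-8) = 0.450
  x2 = (-3 - (4)·0.750) / (5) = -1.200
Change: (-0.300, -0.600) → max |·| = 0.600

0.600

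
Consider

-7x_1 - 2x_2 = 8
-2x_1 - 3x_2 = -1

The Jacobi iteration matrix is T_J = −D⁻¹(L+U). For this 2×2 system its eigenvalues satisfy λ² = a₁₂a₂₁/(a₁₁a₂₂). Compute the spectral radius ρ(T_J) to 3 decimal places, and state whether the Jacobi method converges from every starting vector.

a₁₂a₂₁/(a₁₁a₂₂) = (-2)·(-2) / ((-7)·(-3)) = 0.190476
ρ = √|0.190476| = √0.190476 = 0.436
ρ < 1, so Jacobi converges

0.436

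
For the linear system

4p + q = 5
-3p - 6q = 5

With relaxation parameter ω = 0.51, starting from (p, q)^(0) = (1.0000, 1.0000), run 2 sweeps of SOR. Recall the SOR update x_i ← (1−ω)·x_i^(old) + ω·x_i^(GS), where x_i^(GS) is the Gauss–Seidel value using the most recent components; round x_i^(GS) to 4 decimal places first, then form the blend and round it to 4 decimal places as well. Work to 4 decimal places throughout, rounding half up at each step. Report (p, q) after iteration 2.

Iteration 1:
  p: GS value = (5 - (1)·1.0000) / (4) = 1.0000;  p ← (1−ω)·1.0000 + ω·1.0000 = 1.0000
  q: GS value = (5 - (-3)·1.0000) / (-6) = -1.3333;  q ← (1−ω)·1.0000 + ω·-1.3333 = -0.1900
Iteration 2:
  p: GS value = (5 - (1)·-0.1900) / (4) = 1.2975;  p ← (1−ω)·1.0000 + ω·1.2975 = 1.1517
  q: GS value = (5 - (-3)·1.1517) / (-6) = -1.4092;  q ← (1−ω)·-0.1900 + ω·-1.4092 = -0.8118

(1.1517, -0.8118)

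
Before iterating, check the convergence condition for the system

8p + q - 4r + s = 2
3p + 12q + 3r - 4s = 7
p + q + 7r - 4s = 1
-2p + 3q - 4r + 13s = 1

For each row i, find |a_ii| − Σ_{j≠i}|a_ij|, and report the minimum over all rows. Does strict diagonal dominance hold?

1

row 1: |8| − (1+4+1) = 2
row 2: |12| − (3+3+4) = 2
row 3: |7| − (1+1+4) = 1
row 4: |13| − (2+3+4) = 4
minimum over rows = 1 → strictly diagonally dominant (convergence guaranteed)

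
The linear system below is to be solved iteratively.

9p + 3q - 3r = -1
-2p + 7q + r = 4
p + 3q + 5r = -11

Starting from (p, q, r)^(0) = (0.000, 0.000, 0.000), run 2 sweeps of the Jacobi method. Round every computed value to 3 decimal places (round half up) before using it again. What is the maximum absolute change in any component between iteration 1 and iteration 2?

Iteration 1:
  p = (-1 - (3)·0.000 - (-3)·0.000) / (9) = -0.111
  q = (4 - (-2)·0.000 - (1)·0.000) / (7) = 0.571
  r = (-11 - (1)·0.000 - (3)·0.000) / (5) = -2.200
Iteration 2:
  p = (-1 - (3)·0.571 - (-3)·-2.200) / (9) = -1.035
  q = (4 - (-2)·-0.111 - (1)·-2.200) / (7) = 0.854
  r = (-11 - (1)·-0.111 - (3)·0.571) / (5) = -2.520
Change: (-0.924, 0.283, -0.320) → max |·| = 0.924

0.924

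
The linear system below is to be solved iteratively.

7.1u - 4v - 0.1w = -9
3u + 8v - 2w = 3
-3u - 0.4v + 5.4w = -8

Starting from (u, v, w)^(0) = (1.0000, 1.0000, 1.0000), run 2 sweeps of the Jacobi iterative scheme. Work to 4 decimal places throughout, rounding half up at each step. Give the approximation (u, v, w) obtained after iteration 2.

(-1.1388, 0.4208, -1.8464)

Iteration 1:
  u = (-9 - (-4)·1.0000 - (-0.1)·1.0000) / (7.1) = -0.6901
  v = (3 - (3)·1.0000 - (-2)·1.0000) / (8) = 0.2500
  w = (-8 - (-3)·1.0000 - (-0.4)·1.0000) / (5.4) = -0.8519
Iteration 2:
  u = (-9 - (-4)·0.2500 - (-0.1)·-0.8519) / (7.1) = -1.1388
  v = (3 - (3)·-0.6901 - (-2)·-0.8519) / (8) = 0.4208
  w = (-8 - (-3)·-0.6901 - (-0.4)·0.2500) / (5.4) = -1.8464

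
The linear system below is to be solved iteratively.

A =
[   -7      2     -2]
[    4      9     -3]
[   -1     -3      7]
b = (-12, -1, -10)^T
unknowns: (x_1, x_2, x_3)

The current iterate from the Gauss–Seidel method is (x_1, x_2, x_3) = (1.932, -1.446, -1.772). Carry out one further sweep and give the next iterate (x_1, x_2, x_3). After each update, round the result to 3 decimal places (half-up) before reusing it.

One sweep:
  x_1 = (-12 - (2)·-1.446 - (-2)·-1.772) / (-7) = 1.807
  x_2 = (-1 - (4)·1.807 - (-3)·-1.772) / (9) = -1.505
  x_3 = (-10 - (-1)·1.807 - (-3)·-1.505) / (7) = -1.815

(1.807, -1.505, -1.815)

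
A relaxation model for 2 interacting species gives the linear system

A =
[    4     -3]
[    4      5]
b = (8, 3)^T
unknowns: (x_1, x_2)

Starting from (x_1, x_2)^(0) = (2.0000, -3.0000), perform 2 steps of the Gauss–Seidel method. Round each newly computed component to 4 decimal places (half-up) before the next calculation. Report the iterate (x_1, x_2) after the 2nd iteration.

Iteration 1:
  x_1 = (8 - (-3)·-3.0000) / (4) = -0.2500
  x_2 = (3 - (4)·-0.2500) / (5) = 0.8000
Iteration 2:
  x_1 = (8 - (-3)·0.8000) / (4) = 2.6000
  x_2 = (3 - (4)·2.6000) / (5) = -1.4800

(2.6000, -1.4800)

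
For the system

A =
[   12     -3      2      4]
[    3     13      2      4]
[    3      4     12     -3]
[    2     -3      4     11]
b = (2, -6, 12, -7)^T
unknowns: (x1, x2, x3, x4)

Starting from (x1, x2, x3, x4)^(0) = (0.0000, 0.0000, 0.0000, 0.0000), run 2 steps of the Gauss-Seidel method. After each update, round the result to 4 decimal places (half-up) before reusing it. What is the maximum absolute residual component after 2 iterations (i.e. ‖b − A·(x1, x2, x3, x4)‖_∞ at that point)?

Iteration 1:
  x1 = (2 - (-3)·0.0000 - (2)·0.0000 - (4)·0.0000) / (12) = 0.1667
  x2 = (-6 - (3)·0.1667 - (2)·0.0000 - (4)·0.0000) / (13) = -0.5000
  x3 = (12 - (3)·0.1667 - (4)·-0.5000 - (-3)·0.0000) / (12) = 1.1250
  x4 = (-7 - (2)·0.1667 - (-3)·-0.5000 - (4)·1.1250) / (11) = -1.2121
Iteration 2:
  x1 = (2 - (-3)·-0.5000 - (2)·1.1250 - (4)·-1.2121) / (12) = 0.2582
  x2 = (-6 - (3)·0.2582 - (2)·1.1250 - (4)·-1.2121) / (13) = -0.3212
  x3 = (12 - (3)·0.2582 - (4)·-0.3212 - (-3)·-1.2121) / (12) = 0.7395
  x4 = (-7 - (2)·0.2582 - (-3)·-0.3212 - (4)·0.7395) / (11) = -1.0398
Residual b − A·x = (0.6182, 0.0812, 0.5168, -0.0002); ∞-norm = 0.6182

0.6182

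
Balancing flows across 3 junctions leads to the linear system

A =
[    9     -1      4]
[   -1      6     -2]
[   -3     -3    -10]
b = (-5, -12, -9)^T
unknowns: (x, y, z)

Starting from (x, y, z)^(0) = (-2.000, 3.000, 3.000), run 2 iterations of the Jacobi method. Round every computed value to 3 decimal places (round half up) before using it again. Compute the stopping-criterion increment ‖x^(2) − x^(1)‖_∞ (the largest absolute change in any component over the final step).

1.167

Iteration 1:
  x = (-5 - (-1)·3.000 - (4)·3.000) / (9) = -1.556
  y = (-12 - (-1)·-2.000 - (-2)·3.000) / (6) = -1.333
  z = (-9 - (-3)·-2.000 - (-3)·3.000) / (-10) = 0.600
Iteration 2:
  x = (-5 - (-1)·-1.333 - (4)·0.600) / (9) = -0.970
  y = (-12 - (-1)·-1.556 - (-2)·0.600) / (6) = -2.059
  z = (-9 - (-3)·-1.556 - (-3)·-1.333) / (-10) = 1.767
Change: (0.586, -0.726, 1.167) → max |·| = 1.167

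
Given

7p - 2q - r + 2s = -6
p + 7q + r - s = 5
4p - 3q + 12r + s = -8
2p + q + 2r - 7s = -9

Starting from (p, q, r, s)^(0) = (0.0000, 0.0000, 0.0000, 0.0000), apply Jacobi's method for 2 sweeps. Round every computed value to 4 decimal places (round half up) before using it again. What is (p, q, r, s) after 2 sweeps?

(-1.1156, 1.1156, -0.3095, 0.9524)

Iteration 1:
  p = (-6 - (-2)·0.0000 - (-1)·0.0000 - (2)·0.0000) / (7) = -0.8571
  q = (5 - (1)·0.0000 - (1)·0.0000 - (-1)·0.0000) / (7) = 0.7143
  r = (-8 - (4)·0.0000 - (-3)·0.0000 - (1)·0.0000) / (12) = -0.6667
  s = (-9 - (2)·0.0000 - (1)·0.0000 - (2)·0.0000) / (-7) = 1.2857
Iteration 2:
  p = (-6 - (-2)·0.7143 - (-1)·-0.6667 - (2)·1.2857) / (7) = -1.1156
  q = (5 - (1)·-0.8571 - (1)·-0.6667 - (-1)·1.2857) / (7) = 1.1156
  r = (-8 - (4)·-0.8571 - (-3)·0.7143 - (1)·1.2857) / (12) = -0.3095
  s = (-9 - (2)·-0.8571 - (1)·0.7143 - (2)·-0.6667) / (-7) = 0.9524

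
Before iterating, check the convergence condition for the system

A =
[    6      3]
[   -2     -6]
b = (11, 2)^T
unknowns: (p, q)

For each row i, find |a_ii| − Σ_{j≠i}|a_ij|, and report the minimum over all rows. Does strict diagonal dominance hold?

3

row 1: |6| − (3) = 3
row 2: |-6| − (2) = 4
minimum over rows = 3 → strictly diagonally dominant (convergence guaranteed)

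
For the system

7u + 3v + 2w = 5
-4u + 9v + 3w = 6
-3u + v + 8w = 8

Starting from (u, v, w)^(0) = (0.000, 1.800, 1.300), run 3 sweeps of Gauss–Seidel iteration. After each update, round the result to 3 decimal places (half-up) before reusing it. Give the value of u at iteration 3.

Iteration 1:
  u = (5 - (3)·1.800 - (2)·1.300) / (7) = -0.429
  v = (6 - (-4)·-0.429 - (3)·1.300) / (9) = 0.043
  w = (8 - (-3)·-0.429 - (1)·0.043) / (8) = 0.834
Iteration 2:
  u = (5 - (3)·0.043 - (2)·0.834) / (7) = 0.458
  v = (6 - (-4)·0.458 - (3)·0.834) / (9) = 0.592
  w = (8 - (-3)·0.458 - (1)·0.592) / (8) = 1.098
Iteration 3:
  u = (5 - (3)·0.592 - (2)·1.098) / (7) = 0.147
  v = (6 - (-4)·0.147 - (3)·1.098) / (9) = 0.366
  w = (8 - (-3)·0.147 - (1)·0.366) / (8) = 1.009

0.147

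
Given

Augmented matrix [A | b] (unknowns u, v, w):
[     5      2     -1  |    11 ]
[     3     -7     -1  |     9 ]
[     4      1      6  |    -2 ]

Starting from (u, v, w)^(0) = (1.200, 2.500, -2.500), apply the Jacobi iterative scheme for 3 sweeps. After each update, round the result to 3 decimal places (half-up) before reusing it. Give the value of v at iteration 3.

Iteration 1:
  u = (11 - (2)·2.500 - (-1)·-2.500) / (5) = 0.700
  v = (9 - (3)·1.200 - (-1)·-2.500) / (-7) = -0.414
  w = (-2 - (4)·1.200 - (1)·2.500) / (6) = -1.550
Iteration 2:
  u = (11 - (2)·-0.414 - (-1)·-1.550) / (5) = 2.056
  v = (9 - (3)·0.700 - (-1)·-1.550) / (-7) = -0.764
  w = (-2 - (4)·0.700 - (1)·-0.414) / (6) = -0.731
Iteration 3:
  u = (11 - (2)·-0.764 - (-1)·-0.731) / (5) = 2.359
  v = (9 - (3)·2.056 - (-1)·-0.731) / (-7) = -0.300
  w = (-2 - (4)·2.056 - (1)·-0.764) / (6) = -1.577

-0.300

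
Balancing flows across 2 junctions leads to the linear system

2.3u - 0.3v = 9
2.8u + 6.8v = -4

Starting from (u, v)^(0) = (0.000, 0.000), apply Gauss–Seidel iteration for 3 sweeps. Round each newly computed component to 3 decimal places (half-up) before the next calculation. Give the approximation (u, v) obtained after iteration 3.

(3.642, -2.088)

Iteration 1:
  u = (9 - (-0.3)·0.000) / (2.3) = 3.913
  v = (-4 - (2.8)·3.913) / (6.8) = -2.199
Iteration 2:
  u = (9 - (-0.3)·-2.199) / (2.3) = 3.626
  v = (-4 - (2.8)·3.626) / (6.8) = -2.081
Iteration 3:
  u = (9 - (-0.3)·-2.081) / (2.3) = 3.642
  v = (-4 - (2.8)·3.642) / (6.8) = -2.088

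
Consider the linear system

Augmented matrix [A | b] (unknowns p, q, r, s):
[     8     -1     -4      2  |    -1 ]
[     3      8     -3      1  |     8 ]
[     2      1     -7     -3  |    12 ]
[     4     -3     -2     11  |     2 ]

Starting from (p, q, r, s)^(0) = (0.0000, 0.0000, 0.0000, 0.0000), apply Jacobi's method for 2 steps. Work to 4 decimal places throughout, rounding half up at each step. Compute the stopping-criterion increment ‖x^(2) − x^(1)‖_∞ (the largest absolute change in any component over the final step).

0.7776

Iteration 1:
  p = (-1 - (-1)·0.0000 - (-4)·0.0000 - (2)·0.0000) / (8) = -0.1250
  q = (8 - (3)·0.0000 - (-3)·0.0000 - (1)·0.0000) / (8) = 1.0000
  r = (12 - (2)·0.0000 - (1)·0.0000 - (-3)·0.0000) / (-7) = -1.7143
  s = (2 - (4)·0.0000 - (-3)·0.0000 - (-2)·0.0000) / (11) = 0.1818
Iteration 2:
  p = (-1 - (-1)·1.0000 - (-4)·-1.7143 - (2)·0.1818) / (8) = -0.9026
  q = (8 - (3)·-0.1250 - (-3)·-1.7143 - (1)·0.1818) / (8) = 0.3813
  r = (12 - (2)·-0.1250 - (1)·1.0000 - (-3)·0.1818) / (-7) = -1.6851
  s = (2 - (4)·-0.1250 - (-3)·1.0000 - (-2)·-1.7143) / (11) = 0.1883
Change: (-0.7776, -0.6187, 0.0292, 0.0065) → max |·| = 0.7776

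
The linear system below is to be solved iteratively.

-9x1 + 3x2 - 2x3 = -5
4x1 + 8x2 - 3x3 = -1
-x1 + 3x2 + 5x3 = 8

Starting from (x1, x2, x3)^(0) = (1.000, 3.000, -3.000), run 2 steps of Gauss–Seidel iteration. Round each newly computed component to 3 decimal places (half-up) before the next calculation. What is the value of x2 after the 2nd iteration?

1.673

Iteration 1:
  x1 = (-5 - (3)·3.000 - (-2)·-3.000) / (-9) = 2.222
  x2 = (-1 - (4)·2.222 - (-3)·-3.000) / (8) = -2.361
  x3 = (8 - (-1)·2.222 - (3)·-2.361) / (5) = 3.461
Iteration 2:
  x1 = (-5 - (3)·-2.361 - (-2)·3.461) / (-9) = -1.001
  x2 = (-1 - (4)·-1.001 - (-3)·3.461) / (8) = 1.673
  x3 = (8 - (-1)·-1.001 - (3)·1.673) / (5) = 0.396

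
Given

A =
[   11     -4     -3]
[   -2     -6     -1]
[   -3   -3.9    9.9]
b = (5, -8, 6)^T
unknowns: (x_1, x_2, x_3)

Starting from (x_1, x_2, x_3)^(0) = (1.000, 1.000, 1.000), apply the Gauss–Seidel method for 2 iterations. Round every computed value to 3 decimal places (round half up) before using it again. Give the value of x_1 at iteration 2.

Iteration 1:
  x_1 = (5 - (-4)·1.000 - (-3)·1.000) / (11) = 1.091
  x_2 = (-8 - (-2)·1.091 - (-1)·1.000) / (-6) = 0.803
  x_3 = (6 - (-3)·1.091 - (-3.9)·0.803) / (9.9) = 1.253
Iteration 2:
  x_1 = (5 - (-4)·0.803 - (-3)·1.253) / (11) = 1.088
  x_2 = (-8 - (-2)·1.088 - (-1)·1.253) / (-6) = 0.762
  x_3 = (6 - (-3)·1.088 - (-3.9)·0.762) / (9.9) = 1.236

1.088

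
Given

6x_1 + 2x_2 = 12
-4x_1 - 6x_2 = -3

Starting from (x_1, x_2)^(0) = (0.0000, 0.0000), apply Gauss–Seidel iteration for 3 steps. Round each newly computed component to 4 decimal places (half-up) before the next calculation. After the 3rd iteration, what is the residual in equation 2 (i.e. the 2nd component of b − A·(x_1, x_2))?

-0.0002

Iteration 1:
  x_1 = (12 - (2)·0.0000) / (6) = 2.0000
  x_2 = (-3 - (-4)·2.0000) / (-6) = -0.8333
Iteration 2:
  x_1 = (12 - (2)·-0.8333) / (6) = 2.2778
  x_2 = (-3 - (-4)·2.2778) / (-6) = -1.0185
Iteration 3:
  x_1 = (12 - (2)·-1.0185) / (6) = 2.3395
  x_2 = (-3 - (-4)·2.3395) / (-6) = -1.0597
Residual b − A·x = (0.0824, -0.0002)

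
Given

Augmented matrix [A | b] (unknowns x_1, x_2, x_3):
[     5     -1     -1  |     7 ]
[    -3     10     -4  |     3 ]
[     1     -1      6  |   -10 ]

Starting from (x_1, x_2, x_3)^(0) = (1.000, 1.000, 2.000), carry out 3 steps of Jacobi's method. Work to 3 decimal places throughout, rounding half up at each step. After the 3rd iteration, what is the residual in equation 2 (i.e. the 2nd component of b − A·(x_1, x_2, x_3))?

Iteration 1:
  x_1 = (7 - (-1)·1.000 - (-1)·2.000) / (5) = 2.000
  x_2 = (3 - (-3)·1.000 - (-4)·2.000) / (10) = 1.400
  x_3 = (-10 - (1)·1.000 - (-1)·1.000) / (6) = -1.667
Iteration 2:
  x_1 = (7 - (-1)·1.400 - (-1)·-1.667) / (5) = 1.347
  x_2 = (3 - (-3)·2.000 - (-4)·-1.667) / (10) = 0.233
  x_3 = (-10 - (1)·2.000 - (-1)·1.400) / (6) = -1.767
Iteration 3:
  x_1 = (7 - (-1)·0.233 - (-1)·-1.767) / (5) = 1.093
  x_2 = (3 - (-3)·1.347 - (-4)·-1.767) / (10) = -0.003
  x_3 = (-10 - (1)·1.347 - (-1)·0.233) / (6) = -1.852
Residual b − A·x = (-0.320, -1.099, 0.016)

-1.099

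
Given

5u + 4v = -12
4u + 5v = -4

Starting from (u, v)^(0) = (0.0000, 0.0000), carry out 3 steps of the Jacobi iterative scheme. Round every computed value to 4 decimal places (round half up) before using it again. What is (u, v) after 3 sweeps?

Iteration 1:
  u = (-12 - (4)·0.0000) / (5) = -2.4000
  v = (-4 - (4)·0.0000) / (5) = -0.8000
Iteration 2:
  u = (-12 - (4)·-0.8000) / (5) = -1.7600
  v = (-4 - (4)·-2.4000) / (5) = 1.1200
Iteration 3:
  u = (-12 - (4)·1.1200) / (5) = -3.2960
  v = (-4 - (4)·-1.7600) / (5) = 0.6080

(-3.2960, 0.6080)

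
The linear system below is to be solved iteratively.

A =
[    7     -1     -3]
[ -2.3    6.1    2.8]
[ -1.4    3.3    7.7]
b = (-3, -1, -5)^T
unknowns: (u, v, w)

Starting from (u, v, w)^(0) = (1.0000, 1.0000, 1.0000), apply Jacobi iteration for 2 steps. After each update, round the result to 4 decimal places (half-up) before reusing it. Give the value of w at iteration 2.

-0.5180

Iteration 1:
  u = (-3 - (-1)·1.0000 - (-3)·1.0000) / (7) = 0.1429
  v = (-1 - (-2.3)·1.0000 - (2.8)·1.0000) / (6.1) = -0.2459
  w = (-5 - (-1.4)·1.0000 - (3.3)·1.0000) / (7.7) = -0.8961
Iteration 2:
  u = (-3 - (-1)·-0.2459 - (-3)·-0.8961) / (7) = -0.8477
  v = (-1 - (-2.3)·0.1429 - (2.8)·-0.8961) / (6.1) = 0.3013
  w = (-5 - (-1.4)·0.1429 - (3.3)·-0.2459) / (7.7) = -0.5180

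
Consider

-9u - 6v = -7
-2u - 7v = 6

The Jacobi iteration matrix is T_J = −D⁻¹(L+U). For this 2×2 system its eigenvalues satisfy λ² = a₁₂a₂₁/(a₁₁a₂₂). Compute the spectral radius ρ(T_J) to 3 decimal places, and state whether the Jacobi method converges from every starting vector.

0.436

a₁₂a₂₁/(a₁₁a₂₂) = (-6)·(-2) / ((-9)·(-7)) = 0.190476
ρ = √|0.190476| = √0.190476 = 0.436
ρ < 1, so Jacobi converges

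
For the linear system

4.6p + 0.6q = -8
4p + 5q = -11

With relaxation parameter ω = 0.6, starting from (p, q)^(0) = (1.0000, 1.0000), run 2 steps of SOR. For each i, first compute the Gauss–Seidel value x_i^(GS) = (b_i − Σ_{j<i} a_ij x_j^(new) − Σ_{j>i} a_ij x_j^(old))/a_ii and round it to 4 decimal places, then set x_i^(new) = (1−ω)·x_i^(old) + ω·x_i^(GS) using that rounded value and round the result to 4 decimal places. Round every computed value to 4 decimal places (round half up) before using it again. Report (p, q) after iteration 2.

Iteration 1:
  p: GS value = (-8 - (0.6)·1.0000) / (4.6) = -1.8696;  p ← (1−ω)·1.0000 + ω·-1.8696 = -0.7218
  q: GS value = (-11 - (4)·-0.7218) / (5) = -1.6226;  q ← (1−ω)·1.0000 + ω·-1.6226 = -0.5736
Iteration 2:
  p: GS value = (-8 - (0.6)·-0.5736) / (4.6) = -1.6643;  p ← (1−ω)·-0.7218 + ω·-1.6643 = -1.2873
  q: GS value = (-11 - (4)·-1.2873) / (5) = -1.1702;  q ← (1−ω)·-0.5736 + ω·-1.1702 = -0.9316

(-1.2873, -0.9316)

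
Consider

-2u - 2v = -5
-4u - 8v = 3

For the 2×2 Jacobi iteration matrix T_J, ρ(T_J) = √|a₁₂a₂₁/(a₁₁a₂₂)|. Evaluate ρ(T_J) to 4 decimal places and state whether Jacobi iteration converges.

a₁₂a₂₁/(a₁₁a₂₂) = (-2)·(-4) / ((-2)·(-8)) = 0.500000
ρ = √|0.500000| = √0.500000 = 0.7071
ρ < 1, so Jacobi converges

0.7071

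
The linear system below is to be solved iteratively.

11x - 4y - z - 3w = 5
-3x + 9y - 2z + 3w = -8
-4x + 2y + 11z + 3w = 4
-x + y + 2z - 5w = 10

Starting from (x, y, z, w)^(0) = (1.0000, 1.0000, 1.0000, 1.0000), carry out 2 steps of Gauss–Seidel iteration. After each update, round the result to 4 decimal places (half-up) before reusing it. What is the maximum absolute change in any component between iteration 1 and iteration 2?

Iteration 1:
  x = (5 - (-4)·1.0000 - (-1)·1.0000 - (-3)·1.0000) / (11) = 1.1818
  y = (-8 - (-3)·1.1818 - (-2)·1.0000 - (3)·1.0000) / (9) = -0.6061
  z = (4 - (-4)·1.1818 - (2)·-0.6061 - (3)·1.0000) / (11) = 0.6309
  w = (10 - (-1)·1.1818 - (1)·-0.6061 - (2)·0.6309) / (-5) = -2.1052
Iteration 2:
  x = (5 - (-4)·-0.6061 - (-1)·0.6309 - (-3)·-2.1052) / (11) = -0.2826
  y = (-8 - (-3)·-0.2826 - (-2)·0.6309 - (3)·-2.1052) / (9) = -0.1412
  z = (4 - (-4)·-0.2826 - (2)·-0.1412 - (3)·-2.1052) / (11) = 0.8607
  w = (10 - (-1)·-0.2826 - (1)·-0.1412 - (2)·0.8607) / (-5) = -1.6274
Change: (-1.4644, 0.4649, 0.2298, 0.4778) → max |·| = 1.4644

1.4644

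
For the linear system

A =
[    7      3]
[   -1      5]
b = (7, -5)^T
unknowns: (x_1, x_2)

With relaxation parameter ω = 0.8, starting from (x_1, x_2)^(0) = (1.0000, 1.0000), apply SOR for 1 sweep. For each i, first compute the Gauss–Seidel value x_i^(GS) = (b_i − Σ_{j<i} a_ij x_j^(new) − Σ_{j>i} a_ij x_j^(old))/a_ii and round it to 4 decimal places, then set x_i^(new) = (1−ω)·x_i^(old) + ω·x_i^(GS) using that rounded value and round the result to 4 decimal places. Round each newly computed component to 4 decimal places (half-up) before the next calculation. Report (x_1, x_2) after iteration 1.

(0.6571, -0.4949)

Iteration 1:
  x_1: GS value = (7 - (3)·1.0000) / (7) = 0.5714;  x_1 ← (1−ω)·1.0000 + ω·0.5714 = 0.6571
  x_2: GS value = (-5 - (-1)·0.6571) / (5) = -0.8686;  x_2 ← (1−ω)·1.0000 + ω·-0.8686 = -0.4949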